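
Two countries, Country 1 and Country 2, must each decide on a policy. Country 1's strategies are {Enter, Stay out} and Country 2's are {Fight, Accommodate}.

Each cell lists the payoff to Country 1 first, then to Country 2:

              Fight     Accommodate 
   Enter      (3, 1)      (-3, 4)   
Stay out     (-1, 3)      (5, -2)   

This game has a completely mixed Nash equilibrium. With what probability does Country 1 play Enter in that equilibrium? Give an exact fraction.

Let r be the probability that Country 1 plays Enter. In a completely mixed equilibrium, Country 2 must be indifferent between Fight and Accommodate.
Country 2's expected payoff from Fight is r + 3(1−r); from Accommodate it is 4r − 2(1−r).
Setting these equal: −2r + 3 = 6r − 2, so r = 5/8.

5/8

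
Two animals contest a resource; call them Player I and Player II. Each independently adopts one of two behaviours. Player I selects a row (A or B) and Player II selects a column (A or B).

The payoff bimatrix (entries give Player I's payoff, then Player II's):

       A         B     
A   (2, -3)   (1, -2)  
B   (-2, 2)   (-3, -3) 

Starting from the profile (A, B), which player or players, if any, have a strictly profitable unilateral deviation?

Neither

Player I at (A, B) earns 1; deviating to B yields -3 — not better.
Player II earns -2; deviating to A yields -3 — not better.
Neither player can strictly improve; the profile is a Nash equilibrium.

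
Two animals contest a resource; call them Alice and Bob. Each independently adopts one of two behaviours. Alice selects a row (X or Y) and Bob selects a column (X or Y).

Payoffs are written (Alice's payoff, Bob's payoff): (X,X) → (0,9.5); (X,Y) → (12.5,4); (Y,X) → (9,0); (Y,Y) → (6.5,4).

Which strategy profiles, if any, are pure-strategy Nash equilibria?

none

(X, X): Alice prefers Y (9 > 0) — not an equilibrium.
(X, Y): Bob prefers X (9.5 > 4) — not an equilibrium.
(Y, X): Bob prefers Y (4 > 0) — not an equilibrium.
(Y, Y): Alice prefers X (12.5 > 6.5) — not an equilibrium.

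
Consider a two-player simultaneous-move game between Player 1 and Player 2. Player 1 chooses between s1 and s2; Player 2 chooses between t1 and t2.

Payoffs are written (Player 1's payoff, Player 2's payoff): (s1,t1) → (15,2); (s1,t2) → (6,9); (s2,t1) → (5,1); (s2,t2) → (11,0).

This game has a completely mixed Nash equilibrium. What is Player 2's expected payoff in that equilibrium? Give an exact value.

9/8

First find p, the probability Player 1 plays s1, from Player 2's indifference between t1 and t2: 2p + (1−p) = 9p, giving p = 1/8.
Since Player 2 is indifferent in equilibrium, Player 2's expected payoff equals the payoff from either column against (1/8, 7/8). Using t1: 2(1/8) + (7/8) = 9/8.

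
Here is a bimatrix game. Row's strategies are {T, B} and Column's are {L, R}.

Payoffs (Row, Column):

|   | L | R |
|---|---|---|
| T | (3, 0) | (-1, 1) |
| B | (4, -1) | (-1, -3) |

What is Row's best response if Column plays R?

Against R, Row earns -1 from T and -1 from B.
So either strategy is a best response.

either — both T and B are best responses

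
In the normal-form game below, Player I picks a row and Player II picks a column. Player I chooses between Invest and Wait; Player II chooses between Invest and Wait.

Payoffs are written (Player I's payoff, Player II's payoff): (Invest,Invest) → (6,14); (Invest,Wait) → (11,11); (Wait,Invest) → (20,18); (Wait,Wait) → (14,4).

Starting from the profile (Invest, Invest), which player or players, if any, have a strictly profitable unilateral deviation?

Player I at (Invest, Invest) earns 6; deviating to Wait yields 20 — a strict improvement.
Player II earns 14; deviating to Wait yields 11 — not better.
Only Player I has a strictly profitable deviation.

Player I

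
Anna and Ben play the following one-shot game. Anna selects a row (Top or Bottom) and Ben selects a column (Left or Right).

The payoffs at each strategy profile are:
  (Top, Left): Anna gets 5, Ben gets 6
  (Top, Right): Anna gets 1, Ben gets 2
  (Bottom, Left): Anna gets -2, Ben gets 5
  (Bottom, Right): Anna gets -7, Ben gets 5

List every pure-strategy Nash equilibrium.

(Top, Left)

(Top, Left): Anna gets 5 ≥ -2 from Bottom, and Ben gets 6 ≥ 2 from Right — Nash equilibrium.
(Top, Right): Ben prefers Left (6 > 2) — not an equilibrium.
(Bottom, Left): Anna prefers Top (5 > -2) — not an equilibrium.
(Bottom, Right): Anna prefers Top (1 > -7) — not an equilibrium.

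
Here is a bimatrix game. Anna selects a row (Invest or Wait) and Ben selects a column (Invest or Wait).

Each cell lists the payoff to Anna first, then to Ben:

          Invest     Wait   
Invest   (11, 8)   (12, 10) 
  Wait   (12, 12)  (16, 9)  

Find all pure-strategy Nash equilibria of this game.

(Wait, Invest)

(Invest, Invest): Anna prefers Wait (12 > 11); Ben prefers Wait (10 > 8) — not an equilibrium.
(Invest, Wait): Anna prefers Wait (16 > 12) — not an equilibrium.
(Wait, Invest): Anna gets 12 ≥ 11 from Invest, and Ben gets 12 ≥ 9 from Wait — Nash equilibrium.
(Wait, Wait): Ben prefers Invest (12 > 9) — not an equilibrium.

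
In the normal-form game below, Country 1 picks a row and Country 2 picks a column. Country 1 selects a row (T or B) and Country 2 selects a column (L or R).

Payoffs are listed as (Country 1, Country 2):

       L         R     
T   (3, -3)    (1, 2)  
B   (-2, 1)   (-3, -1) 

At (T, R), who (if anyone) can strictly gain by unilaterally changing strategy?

Neither

Country 1 at (T, R) earns 1; deviating to B yields -3 — not better.
Country 2 earns 2; deviating to L yields -3 — not better.
Neither player can strictly improve; the profile is a Nash equilibrium.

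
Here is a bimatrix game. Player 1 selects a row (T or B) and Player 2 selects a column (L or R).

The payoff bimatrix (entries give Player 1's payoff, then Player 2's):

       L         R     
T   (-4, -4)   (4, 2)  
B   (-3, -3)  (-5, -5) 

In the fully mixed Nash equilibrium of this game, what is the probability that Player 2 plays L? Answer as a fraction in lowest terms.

Let q be the probability that Player 2 plays L. In a completely mixed equilibrium, Player 1 must be indifferent between T and B.
Player 1's expected payoff from T is −4q + 4(1−q); from B it is −3q − 5(1−q).
Setting these equal: −8q + 4 = 2q − 5, so q = 9/10.

9/10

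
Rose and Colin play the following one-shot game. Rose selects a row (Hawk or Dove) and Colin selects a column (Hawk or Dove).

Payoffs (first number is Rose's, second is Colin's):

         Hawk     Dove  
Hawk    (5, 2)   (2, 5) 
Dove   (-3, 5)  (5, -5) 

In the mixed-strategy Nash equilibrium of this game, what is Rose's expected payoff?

31/11

First find y, the probability Colin plays Hawk, from Rose's indifference between Hawk and Dove: 5y + 2(1−y) = −3y + 5(1−y), giving y = 3/11.
Since Rose is indifferent in equilibrium, Rose's expected payoff equals the payoff from either row against (3/11, 8/11). Using Hawk: 5(3/11) + 2(8/11) = 31/11.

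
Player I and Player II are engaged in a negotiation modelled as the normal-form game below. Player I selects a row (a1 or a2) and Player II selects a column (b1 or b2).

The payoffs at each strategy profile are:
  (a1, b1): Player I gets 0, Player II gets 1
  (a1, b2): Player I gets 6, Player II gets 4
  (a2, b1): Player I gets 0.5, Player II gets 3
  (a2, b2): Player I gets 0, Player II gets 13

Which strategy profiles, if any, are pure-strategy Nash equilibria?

(a1, b2)

(a1, b1): Player I prefers a2 (0.5 > 0); Player II prefers b2 (4 > 1) — not an equilibrium.
(a1, b2): Player I gets 6 ≥ 0 from a2, and Player II gets 4 ≥ 1 from b1 — Nash equilibrium.
(a2, b1): Player II prefers b2 (13 > 3) — not an equilibrium.
(a2, b2): Player I prefers a1 (6 > 0) — not an equilibrium.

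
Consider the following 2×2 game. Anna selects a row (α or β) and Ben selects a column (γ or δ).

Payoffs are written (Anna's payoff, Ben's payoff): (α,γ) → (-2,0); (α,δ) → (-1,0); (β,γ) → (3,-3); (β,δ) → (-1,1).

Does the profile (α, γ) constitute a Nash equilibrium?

No

At (α, γ), Anna earns -2; switching to β would give 3, so Anna would deviate.
Ben earns 0; switching to δ would give 0, so Ben has no profitable deviation.
Since at least one player can profitably deviate, this is not a Nash equilibrium.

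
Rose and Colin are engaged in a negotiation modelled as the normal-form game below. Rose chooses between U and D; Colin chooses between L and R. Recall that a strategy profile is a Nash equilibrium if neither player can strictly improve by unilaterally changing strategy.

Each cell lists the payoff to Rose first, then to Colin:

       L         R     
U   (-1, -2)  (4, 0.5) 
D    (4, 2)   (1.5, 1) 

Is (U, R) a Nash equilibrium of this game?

At (U, R), Rose earns 4; switching to D would give 1.5, so Rose has no profitable deviation.
Colin earns 0.5; switching to L would give -2, so Colin has no profitable deviation.
Neither player can gain by a unilateral deviation, so this profile is a Nash equilibrium.

Yes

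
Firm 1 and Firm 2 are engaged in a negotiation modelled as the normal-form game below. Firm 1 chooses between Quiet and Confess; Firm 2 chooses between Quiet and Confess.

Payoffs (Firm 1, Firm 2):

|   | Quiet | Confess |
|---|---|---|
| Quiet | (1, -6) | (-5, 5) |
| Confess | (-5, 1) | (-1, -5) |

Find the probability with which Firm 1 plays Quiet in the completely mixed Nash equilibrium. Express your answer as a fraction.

Let p be the probability that Firm 1 plays Quiet. In a completely mixed equilibrium, Firm 2 must be indifferent between Quiet and Confess.
Firm 2's expected payoff from Quiet is −6p + (1−p); from Confess it is 5p − 5(1−p).
Setting these equal: −7p + 1 = 10p − 5, so p = 6/17.

6/17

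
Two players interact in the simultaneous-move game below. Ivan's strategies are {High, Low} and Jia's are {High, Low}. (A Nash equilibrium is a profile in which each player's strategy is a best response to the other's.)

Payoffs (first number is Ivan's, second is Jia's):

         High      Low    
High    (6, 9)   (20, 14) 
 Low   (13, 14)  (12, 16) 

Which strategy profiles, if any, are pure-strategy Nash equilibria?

(High, Low)

(High, High): Ivan prefers Low (13 > 6); Jia prefers Low (14 > 9) — not an equilibrium.
(High, Low): Ivan gets 20 ≥ 12 from Low, and Jia gets 14 ≥ 9 from High — Nash equilibrium.
(Low, High): Jia prefers Low (16 > 14) — not an equilibrium.
(Low, Low): Ivan prefers High (20 > 12) — not an equilibrium.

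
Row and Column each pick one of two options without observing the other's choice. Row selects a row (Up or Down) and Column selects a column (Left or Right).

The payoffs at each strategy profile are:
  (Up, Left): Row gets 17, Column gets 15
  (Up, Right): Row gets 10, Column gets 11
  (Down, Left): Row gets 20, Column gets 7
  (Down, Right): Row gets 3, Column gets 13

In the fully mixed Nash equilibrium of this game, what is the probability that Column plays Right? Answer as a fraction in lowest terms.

3/10

Let y be the probability that Column plays Left. In a completely mixed equilibrium, Row must be indifferent between Up and Down.
Row's expected payoff from Up is 17y + 10(1−y); from Down it is 20y + 3(1−y).
Setting these equal: 7y + 10 = 17y + 3, so y = 7/10.
Therefore Column plays Right with probability 1 − 7/10 = 3/10.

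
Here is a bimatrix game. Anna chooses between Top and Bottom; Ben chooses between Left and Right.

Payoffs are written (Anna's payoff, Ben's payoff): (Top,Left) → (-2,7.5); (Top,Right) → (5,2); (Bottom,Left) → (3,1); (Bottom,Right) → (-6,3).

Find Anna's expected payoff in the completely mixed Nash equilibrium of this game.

3/16

First find q, the probability Ben plays Left, from Anna's indifference between Top and Bottom: −2q + 5(1−q) = 3q − 6(1−q), giving q = 11/16.
Since Anna is indifferent in equilibrium, Anna's expected payoff equals the payoff from either row against (11/16, 5/16). Using Top: −2(11/16) + 5(5/16) = 3/16.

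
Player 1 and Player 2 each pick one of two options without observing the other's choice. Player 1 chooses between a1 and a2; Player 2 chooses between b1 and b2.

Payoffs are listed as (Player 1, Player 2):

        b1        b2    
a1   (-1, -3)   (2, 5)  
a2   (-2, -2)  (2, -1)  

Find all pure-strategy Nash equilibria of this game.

(a1, b1): Player 2 prefers b2 (5 > -3) — not an equilibrium.
(a1, b2): Player 1 gets 2 ≥ 2 from a2, and Player 2 gets 5 ≥ -3 from b1 — Nash equilibrium.
(a2, b1): Player 1 prefers a1 (-1 > -2); Player 2 prefers b2 (-1 > -2) — not an equilibrium.
(a2, b2): Player 1 gets 2 ≥ 2 from a1, and Player 2 gets -1 ≥ -2 from b1 — Nash equilibrium.

(a1, b2) and (a2, b2)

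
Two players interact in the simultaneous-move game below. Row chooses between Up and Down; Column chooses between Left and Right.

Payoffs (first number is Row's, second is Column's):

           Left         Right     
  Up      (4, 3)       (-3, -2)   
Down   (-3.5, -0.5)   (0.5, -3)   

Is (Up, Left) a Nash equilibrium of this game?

Yes

At (Up, Left), Row earns 4; switching to Down would give -3.5, so Row has no profitable deviation.
Column earns 3; switching to Right would give -2, so Column has no profitable deviation.
Neither player can gain by a unilateral deviation, so this profile is a Nash equilibrium.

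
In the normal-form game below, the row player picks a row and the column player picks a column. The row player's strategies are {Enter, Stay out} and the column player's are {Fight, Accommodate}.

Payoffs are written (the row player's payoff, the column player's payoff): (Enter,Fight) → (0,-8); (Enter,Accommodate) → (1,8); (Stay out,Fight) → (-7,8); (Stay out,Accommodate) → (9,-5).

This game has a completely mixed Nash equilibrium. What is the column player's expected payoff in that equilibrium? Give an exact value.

First find x, the probability the row player plays Enter, from the column player's indifference between Fight and Accommodate: −8x + 8(1−x) = 8x − 5(1−x), giving x = 13/29.
Since the column player is indifferent in equilibrium, the column player's expected payoff equals the payoff from either column against (13/29, 16/29). Using Fight: −8(13/29) + 8(16/29) = 24/29.

24/29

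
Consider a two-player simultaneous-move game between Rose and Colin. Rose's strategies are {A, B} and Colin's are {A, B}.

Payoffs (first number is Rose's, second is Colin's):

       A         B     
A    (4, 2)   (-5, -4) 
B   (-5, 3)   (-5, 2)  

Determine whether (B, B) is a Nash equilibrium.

No

At (B, B), Rose earns -5; switching to A would give -5, so Rose has no profitable deviation.
Colin earns 2; switching to A would give 3, so Colin would deviate.
Since at least one player can profitably deviate, this is not a Nash equilibrium.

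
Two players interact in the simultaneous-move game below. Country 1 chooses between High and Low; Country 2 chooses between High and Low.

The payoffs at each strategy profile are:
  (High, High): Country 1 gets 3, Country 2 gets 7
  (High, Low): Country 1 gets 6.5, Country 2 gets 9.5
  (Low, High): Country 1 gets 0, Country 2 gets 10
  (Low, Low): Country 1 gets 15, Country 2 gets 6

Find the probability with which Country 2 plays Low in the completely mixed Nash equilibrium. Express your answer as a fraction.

6/23

Let q be the probability that Country 2 plays High. In a completely mixed equilibrium, Country 1 must be indifferent between High and Low.
Country 1's expected payoff from High is 3q + 6.5(1−q); from Low it is 15(1−q).
Setting these equal: −3.5q + 6.5 = −15q + 15, so q = 17/23.
Therefore Country 2 plays Low with probability 1 − 17/23 = 6/23.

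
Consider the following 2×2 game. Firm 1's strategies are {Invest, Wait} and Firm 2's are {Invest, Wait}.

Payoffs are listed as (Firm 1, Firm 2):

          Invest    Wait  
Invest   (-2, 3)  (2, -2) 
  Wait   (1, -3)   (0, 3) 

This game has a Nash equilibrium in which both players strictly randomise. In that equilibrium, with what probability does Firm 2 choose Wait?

3/5

Let y be the probability that Firm 2 plays Invest. In a completely mixed equilibrium, Firm 1 must be indifferent between Invest and Wait.
Firm 1's expected payoff from Invest is −2y + 2(1−y); from Wait it is y.
Setting these equal: −4y + 2 = y, so y = 2/5.
Therefore Firm 2 plays Wait with probability 1 − 2/5 = 3/5.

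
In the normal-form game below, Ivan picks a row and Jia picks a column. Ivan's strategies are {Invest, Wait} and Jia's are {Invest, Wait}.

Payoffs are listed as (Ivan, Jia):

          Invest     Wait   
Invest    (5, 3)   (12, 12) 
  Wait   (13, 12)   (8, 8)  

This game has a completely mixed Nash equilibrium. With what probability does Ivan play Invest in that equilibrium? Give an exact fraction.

Let p be the probability that Ivan plays Invest. In a completely mixed equilibrium, Jia must be indifferent between Invest and Wait.
Jia's expected payoff from Invest is 3p + 12(1−p); from Wait it is 12p + 8(1−p).
Setting these equal: −9p + 12 = 4p + 8, so p = 4/13.

4/13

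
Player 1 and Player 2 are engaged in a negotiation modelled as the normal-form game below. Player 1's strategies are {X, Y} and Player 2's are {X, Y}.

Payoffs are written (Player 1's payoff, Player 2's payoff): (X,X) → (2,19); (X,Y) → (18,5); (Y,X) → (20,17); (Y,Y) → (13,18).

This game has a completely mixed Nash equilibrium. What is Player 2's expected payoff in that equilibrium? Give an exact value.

257/15

First find x, the probability Player 1 plays X, from Player 2's indifference between X and Y: 19x + 17(1−x) = 5x + 18(1−x), giving x = 1/15.
Since Player 2 is indifferent in equilibrium, Player 2's expected payoff equals the payoff from either column against (1/15, 14/15). Using X: 19(1/15) + 17(14/15) = 257/15.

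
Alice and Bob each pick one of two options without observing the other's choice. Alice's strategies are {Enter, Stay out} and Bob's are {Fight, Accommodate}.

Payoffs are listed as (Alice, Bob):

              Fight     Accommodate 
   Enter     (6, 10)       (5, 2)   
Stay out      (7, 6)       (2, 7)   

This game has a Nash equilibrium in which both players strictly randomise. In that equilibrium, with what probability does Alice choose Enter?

Let p be the probability that Alice plays Enter. In a completely mixed equilibrium, Bob must be indifferent between Fight and Accommodate.
Bob's expected payoff from Fight is 10p + 6(1−p); from Accommodate it is 2p + 7(1−p).
Setting these equal: 4p + 6 = −5p + 7, so p = 1/9.

1/9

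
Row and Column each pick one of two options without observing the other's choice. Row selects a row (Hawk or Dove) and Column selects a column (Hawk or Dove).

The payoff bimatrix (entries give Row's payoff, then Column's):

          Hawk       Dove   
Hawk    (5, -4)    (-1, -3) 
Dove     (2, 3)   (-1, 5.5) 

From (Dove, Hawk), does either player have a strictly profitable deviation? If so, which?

Both

Row at (Dove, Hawk) earns 2; deviating to Hawk yields 5 — a strict improvement.
Column earns 3; deviating to Dove yields 5.5 — a strict improvement.
Both Row and Column have strictly profitable deviations.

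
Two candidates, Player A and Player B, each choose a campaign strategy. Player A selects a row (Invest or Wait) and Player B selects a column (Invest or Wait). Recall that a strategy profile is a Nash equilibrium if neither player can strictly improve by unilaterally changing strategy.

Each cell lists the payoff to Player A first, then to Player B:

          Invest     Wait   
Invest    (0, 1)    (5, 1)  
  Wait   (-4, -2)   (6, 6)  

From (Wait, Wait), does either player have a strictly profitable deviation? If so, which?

Neither

Player A at (Wait, Wait) earns 6; deviating to Invest yields 5 — not better.
Player B earns 6; deviating to Invest yields -2 — not better.
Neither player can strictly improve; the profile is a Nash equilibrium.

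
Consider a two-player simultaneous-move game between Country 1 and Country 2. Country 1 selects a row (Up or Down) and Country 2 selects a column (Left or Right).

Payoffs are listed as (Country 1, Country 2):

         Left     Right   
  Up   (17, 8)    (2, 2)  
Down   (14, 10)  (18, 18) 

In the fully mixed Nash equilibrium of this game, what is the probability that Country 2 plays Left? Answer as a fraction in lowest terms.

Let q be the probability that Country 2 plays Left. In a completely mixed equilibrium, Country 1 must be indifferent between Up and Down.
Country 1's expected payoff from Up is 17q + 2(1−q); from Down it is 14q + 18(1−q).
Setting these equal: 15q + 2 = −4q + 18, so q = 16/19.

16/19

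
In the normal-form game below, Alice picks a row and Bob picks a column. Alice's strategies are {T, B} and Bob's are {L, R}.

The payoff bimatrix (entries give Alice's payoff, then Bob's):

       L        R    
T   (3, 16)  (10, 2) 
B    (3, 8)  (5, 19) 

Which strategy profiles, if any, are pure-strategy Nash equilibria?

(T, L)

(T, L): Alice gets 3 ≥ 3 from B, and Bob gets 16 ≥ 2 from R — Nash equilibrium.
(T, R): Bob prefers L (16 > 2) — not an equilibrium.
(B, L): Bob prefers R (19 > 8) — not an equilibrium.
(B, R): Alice prefers T (10 > 5) — not an equilibrium.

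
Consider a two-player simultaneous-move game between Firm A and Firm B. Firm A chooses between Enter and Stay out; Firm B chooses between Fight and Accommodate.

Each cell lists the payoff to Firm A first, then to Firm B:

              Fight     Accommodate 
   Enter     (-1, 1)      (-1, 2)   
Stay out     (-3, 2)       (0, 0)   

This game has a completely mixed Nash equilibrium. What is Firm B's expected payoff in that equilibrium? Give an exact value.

4/3

First find x, the probability Firm A plays Enter, from Firm B's indifference between Fight and Accommodate: x + 2(1−x) = 2x, giving x = 2/3.
Since Firm B is indifferent in equilibrium, Firm B's expected payoff equals the payoff from either column against (2/3, 1/3). Using Fight: (2/3) + 2(1/3) = 4/3.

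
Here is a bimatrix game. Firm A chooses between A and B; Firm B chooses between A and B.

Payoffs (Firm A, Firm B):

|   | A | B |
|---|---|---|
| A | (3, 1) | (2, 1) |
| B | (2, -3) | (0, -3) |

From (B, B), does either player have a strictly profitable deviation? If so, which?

Firm A at (B, B) earns 0; deviating to A yields 2 — a strict improvement.
Firm B earns -3; deviating to A yields -3 — not better.
Only Firm A has a strictly profitable deviation.

Firm A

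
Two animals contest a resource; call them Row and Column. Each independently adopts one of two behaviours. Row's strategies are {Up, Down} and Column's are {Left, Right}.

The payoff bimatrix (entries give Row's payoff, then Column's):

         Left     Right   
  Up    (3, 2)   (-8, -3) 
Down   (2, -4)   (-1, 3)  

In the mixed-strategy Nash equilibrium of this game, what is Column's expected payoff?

-1/2

First find p, the probability Row plays Up, from Column's indifference between Left and Right: 2p − 4(1−p) = −3p + 3(1−p), giving p = 7/12.
Since Column is indifferent in equilibrium, Column's expected payoff equals the payoff from either column against (7/12, 5/12). Using Left: 2(7/12) − 4(5/12) = -1/2.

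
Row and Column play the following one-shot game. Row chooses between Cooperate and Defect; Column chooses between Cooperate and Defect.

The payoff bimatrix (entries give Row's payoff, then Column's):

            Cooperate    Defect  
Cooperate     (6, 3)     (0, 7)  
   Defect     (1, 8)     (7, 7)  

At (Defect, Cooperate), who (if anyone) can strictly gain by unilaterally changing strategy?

Row at (Defect, Cooperate) earns 1; deviating to Cooperate yields 6 — a strict improvement.
Column earns 8; deviating to Defect yields 7 — not better.
Only Row has a strictly profitable deviation.

Row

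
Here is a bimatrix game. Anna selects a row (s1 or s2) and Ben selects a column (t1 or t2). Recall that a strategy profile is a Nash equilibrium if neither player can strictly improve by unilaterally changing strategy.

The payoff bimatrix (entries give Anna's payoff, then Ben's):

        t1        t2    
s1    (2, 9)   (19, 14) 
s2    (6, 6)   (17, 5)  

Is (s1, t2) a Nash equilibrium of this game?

Yes

At (s1, t2), Anna earns 19; switching to s2 would give 17, so Anna has no profitable deviation.
Ben earns 14; switching to t1 would give 9, so Ben has no profitable deviation.
Neither player can gain by a unilateral deviation, so this profile is a Nash equilibrium.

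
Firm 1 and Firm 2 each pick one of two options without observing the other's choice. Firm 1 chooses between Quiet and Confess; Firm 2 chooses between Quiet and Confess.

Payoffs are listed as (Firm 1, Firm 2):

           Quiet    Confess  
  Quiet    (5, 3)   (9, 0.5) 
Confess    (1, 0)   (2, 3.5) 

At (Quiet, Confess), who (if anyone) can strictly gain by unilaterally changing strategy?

Firm 1 at (Quiet, Confess) earns 9; deviating to Confess yields 2 — not better.
Firm 2 earns 0.5; deviating to Quiet yields 3 — a strict improvement.
Only Firm 2 has a strictly profitable deviation.

Firm 2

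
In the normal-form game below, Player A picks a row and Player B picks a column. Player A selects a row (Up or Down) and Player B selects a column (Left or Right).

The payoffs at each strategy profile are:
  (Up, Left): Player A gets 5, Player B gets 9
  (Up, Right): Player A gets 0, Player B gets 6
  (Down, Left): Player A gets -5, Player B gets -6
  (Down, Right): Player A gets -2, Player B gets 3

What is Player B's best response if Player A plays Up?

Left

Against Up, Player B earns 9 from Left and 6 from Right.
So Left is the best response.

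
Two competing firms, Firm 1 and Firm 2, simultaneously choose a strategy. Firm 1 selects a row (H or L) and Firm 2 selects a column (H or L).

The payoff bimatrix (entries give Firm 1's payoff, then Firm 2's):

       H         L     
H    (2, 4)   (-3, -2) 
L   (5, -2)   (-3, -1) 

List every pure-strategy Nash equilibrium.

(L, L)

(H, H): Firm 1 prefers L (5 > 2) — not an equilibrium.
(H, L): Firm 2 prefers H (4 > -2) — not an equilibrium.
(L, H): Firm 2 prefers L (-1 > -2) — not an equilibrium.
(L, L): Firm 1 gets -3 ≥ -3 from H, and Firm 2 gets -1 ≥ -2 from H — Nash equilibrium.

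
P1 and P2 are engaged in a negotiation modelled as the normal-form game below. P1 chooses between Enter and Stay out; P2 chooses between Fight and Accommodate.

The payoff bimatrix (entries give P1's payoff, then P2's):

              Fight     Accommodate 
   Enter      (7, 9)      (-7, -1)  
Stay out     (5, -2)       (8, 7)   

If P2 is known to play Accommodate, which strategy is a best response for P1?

Stay out

Against Accommodate, P1 earns -7 from Enter and 8 from Stay out.
So Stay out is the best response.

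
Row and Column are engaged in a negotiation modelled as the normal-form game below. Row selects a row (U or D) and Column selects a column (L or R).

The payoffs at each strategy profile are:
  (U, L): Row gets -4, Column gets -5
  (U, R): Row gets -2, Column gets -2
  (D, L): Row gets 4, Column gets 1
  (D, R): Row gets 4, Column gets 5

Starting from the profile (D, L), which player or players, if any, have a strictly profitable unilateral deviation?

Column

Row at (D, L) earns 4; deviating to U yields -4 — not better.
Column earns 1; deviating to R yields 5 — a strict improvement.
Only Column has a strictly profitable deviation.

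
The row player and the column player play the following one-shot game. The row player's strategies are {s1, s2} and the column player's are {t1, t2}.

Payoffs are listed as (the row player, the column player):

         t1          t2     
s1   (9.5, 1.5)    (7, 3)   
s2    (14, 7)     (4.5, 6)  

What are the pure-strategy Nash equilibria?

(s1, t2) and (s2, t1)

(s1, t1): the row player prefers s2 (14 > 9.5); the column player prefers t2 (3 > 1.5) — not an equilibrium.
(s1, t2): the row player gets 7 ≥ 4.5 from s2, and the column player gets 3 ≥ 1.5 from t1 — Nash equilibrium.
(s2, t1): the row player gets 14 ≥ 9.5 from s1, and the column player gets 7 ≥ 6 from t2 — Nash equilibrium.
(s2, t2): the row player prefers s1 (7 > 4.5); the column player prefers t1 (7 > 6) — not an equilibrium.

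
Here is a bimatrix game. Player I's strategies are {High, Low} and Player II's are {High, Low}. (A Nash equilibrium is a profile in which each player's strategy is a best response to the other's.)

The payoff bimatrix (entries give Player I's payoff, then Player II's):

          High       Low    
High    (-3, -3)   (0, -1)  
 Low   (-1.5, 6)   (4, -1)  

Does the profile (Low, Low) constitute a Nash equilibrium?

No

At (Low, Low), Player I earns 4; switching to High would give 0, so Player I has no profitable deviation.
Player II earns -1; switching to High would give 6, so Player II would deviate.
Since at least one player can profitably deviate, this is not a Nash equilibrium.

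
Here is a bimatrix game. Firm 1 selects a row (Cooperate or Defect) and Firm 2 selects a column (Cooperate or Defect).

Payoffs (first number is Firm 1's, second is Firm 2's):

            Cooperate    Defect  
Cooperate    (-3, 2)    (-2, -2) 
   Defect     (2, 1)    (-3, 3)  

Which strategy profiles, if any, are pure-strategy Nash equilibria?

none

(Cooperate, Cooperate): Firm 1 prefers Defect (2 > -3) — not an equilibrium.
(Cooperate, Defect): Firm 2 prefers Cooperate (2 > -2) — not an equilibrium.
(Defect, Cooperate): Firm 2 prefers Defect (3 > 1) — not an equilibrium.
(Defect, Defect): Firm 1 prefers Cooperate (-2 > -3) — not an equilibrium.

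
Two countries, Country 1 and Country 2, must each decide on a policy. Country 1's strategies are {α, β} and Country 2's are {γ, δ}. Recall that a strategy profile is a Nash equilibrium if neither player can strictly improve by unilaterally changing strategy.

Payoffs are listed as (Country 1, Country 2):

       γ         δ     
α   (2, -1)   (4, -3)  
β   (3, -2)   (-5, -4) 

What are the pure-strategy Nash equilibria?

(β, γ)

(α, γ): Country 1 prefers β (3 > 2) — not an equilibrium.
(α, δ): Country 2 prefers γ (-1 > -3) — not an equilibrium.
(β, γ): Country 1 gets 3 ≥ 2 from α, and Country 2 gets -2 ≥ -4 from δ — Nash equilibrium.
(β, δ): Country 1 prefers α (4 > -5); Country 2 prefers γ (-2 > -4) — not an equilibrium.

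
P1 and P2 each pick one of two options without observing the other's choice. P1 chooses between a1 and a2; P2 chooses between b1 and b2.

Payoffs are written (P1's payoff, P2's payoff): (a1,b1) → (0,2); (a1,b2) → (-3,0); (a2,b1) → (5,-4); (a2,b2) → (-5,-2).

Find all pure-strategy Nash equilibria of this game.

(a1, b1): P1 prefers a2 (5 > 0) — not an equilibrium.
(a1, b2): P2 prefers b1 (2 > 0) — not an equilibrium.
(a2, b1): P2 prefers b2 (-2 > -4) — not an equilibrium.
(a2, b2): P1 prefers a1 (-3 > -5) — not an equilibrium.

none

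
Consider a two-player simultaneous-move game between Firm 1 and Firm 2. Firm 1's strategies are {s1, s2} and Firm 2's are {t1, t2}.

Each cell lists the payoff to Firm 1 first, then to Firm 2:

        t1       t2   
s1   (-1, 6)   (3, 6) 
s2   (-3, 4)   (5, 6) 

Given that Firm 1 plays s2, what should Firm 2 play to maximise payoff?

Against s2, Firm 2 earns 4 from t1 and 6 from t2.
So t2 is the best response.

t2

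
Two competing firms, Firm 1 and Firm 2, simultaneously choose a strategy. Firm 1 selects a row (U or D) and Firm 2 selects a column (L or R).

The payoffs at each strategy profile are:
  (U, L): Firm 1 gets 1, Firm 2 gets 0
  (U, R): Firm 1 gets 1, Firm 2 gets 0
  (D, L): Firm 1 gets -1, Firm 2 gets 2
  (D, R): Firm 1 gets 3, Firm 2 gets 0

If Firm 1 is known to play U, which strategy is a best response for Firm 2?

either — both L and R are best responses

Against U, Firm 2 earns 0 from L and 0 from R.
So either strategy is a best response.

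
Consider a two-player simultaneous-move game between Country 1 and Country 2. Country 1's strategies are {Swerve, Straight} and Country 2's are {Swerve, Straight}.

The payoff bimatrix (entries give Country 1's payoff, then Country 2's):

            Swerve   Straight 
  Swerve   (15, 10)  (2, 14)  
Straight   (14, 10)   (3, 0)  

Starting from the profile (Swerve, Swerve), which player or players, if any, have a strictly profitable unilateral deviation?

Country 2

Country 1 at (Swerve, Swerve) earns 15; deviating to Straight yields 14 — not better.
Country 2 earns 10; deviating to Straight yields 14 — a strict improvement.
Only Country 2 has a strictly profitable deviation.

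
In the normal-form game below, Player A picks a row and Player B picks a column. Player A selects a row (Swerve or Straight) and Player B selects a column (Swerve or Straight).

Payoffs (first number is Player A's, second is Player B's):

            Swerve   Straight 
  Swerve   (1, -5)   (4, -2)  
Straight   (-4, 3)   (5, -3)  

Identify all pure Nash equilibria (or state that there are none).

none

(Swerve, Swerve): Player B prefers Straight (-2 > -5) — not an equilibrium.
(Swerve, Straight): Player A prefers Straight (5 > 4) — not an equilibrium.
(Straight, Swerve): Player A prefers Swerve (1 > -4) — not an equilibrium.
(Straight, Straight): Player B prefers Swerve (3 > -3) — not an equilibrium.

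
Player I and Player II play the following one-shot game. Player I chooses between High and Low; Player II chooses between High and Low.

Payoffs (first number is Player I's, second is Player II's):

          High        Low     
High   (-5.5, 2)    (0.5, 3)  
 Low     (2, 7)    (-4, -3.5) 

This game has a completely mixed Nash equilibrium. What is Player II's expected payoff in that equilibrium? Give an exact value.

First find x, the probability Player I plays High, from Player II's indifference between High and Low: 2x + 7(1−x) = 3x − 3.5(1−x), giving x = 21/23.
Since Player II is indifferent in equilibrium, Player II's expected payoff equals the payoff from either column against (21/23, 2/23). Using High: 2(21/23) + 7(2/23) = 56/23.

56/23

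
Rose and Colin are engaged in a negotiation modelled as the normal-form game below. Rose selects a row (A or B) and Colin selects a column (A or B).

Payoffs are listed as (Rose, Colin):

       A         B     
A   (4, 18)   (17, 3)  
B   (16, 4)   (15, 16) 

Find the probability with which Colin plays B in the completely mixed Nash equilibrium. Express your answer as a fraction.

Let y be the probability that Colin plays A. In a completely mixed equilibrium, Rose must be indifferent between A and B.
Rose's expected payoff from A is 4y + 17(1−y); from B it is 16y + 15(1−y).
Setting these equal: −13y + 17 = y + 15, so y = 1/7.
Therefore Colin plays B with probability 1 − 1/7 = 6/7.

6/7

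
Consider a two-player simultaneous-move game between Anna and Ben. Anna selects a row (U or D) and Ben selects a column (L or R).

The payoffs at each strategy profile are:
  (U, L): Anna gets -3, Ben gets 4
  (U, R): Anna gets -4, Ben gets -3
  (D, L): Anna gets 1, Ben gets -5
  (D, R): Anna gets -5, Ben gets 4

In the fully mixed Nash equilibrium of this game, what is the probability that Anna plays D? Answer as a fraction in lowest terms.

7/16

Let p be the probability that Anna plays U. In a completely mixed equilibrium, Ben must be indifferent between L and R.
Ben's expected payoff from L is 4p − 5(1−p); from R it is −3p + 4(1−p).
Setting these equal: 9p − 5 = −7p + 4, so p = 9/16.
Therefore Anna plays D with probability 1 − 9/16 = 7/16.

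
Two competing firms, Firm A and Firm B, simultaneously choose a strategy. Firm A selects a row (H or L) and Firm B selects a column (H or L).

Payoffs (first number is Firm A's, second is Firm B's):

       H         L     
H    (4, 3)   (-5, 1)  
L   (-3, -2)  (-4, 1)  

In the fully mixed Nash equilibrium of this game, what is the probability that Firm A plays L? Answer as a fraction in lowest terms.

2/5

Let p be the probability that Firm A plays H. In a completely mixed equilibrium, Firm B must be indifferent between H and L.
Firm B's expected payoff from H is 3p − 2(1−p); from L it is p + (1−p).
Setting these equal: 5p − 2 = 1, so p = 3/5.
Therefore Firm A plays L with probability 1 − 3/5 = 2/5.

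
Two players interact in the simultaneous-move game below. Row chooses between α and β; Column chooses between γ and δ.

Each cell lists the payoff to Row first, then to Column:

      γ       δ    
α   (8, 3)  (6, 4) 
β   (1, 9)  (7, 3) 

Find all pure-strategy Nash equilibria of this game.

none

(α, γ): Column prefers δ (4 > 3) — not an equilibrium.
(α, δ): Row prefers β (7 > 6) — not an equilibrium.
(β, γ): Row prefers α (8 > 1) — not an equilibrium.
(β, δ): Column prefers γ (9 > 3) — not an equilibrium.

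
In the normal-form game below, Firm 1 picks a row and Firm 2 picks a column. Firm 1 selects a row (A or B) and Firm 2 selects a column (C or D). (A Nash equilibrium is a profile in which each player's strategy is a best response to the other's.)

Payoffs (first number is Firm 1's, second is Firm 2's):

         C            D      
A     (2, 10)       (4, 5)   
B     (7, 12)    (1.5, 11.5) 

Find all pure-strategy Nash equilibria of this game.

(B, C)

(A, C): Firm 1 prefers B (7 > 2) — not an equilibrium.
(A, D): Firm 2 prefers C (10 > 5) — not an equilibrium.
(B, C): Firm 1 gets 7 ≥ 2 from A, and Firm 2 gets 12 ≥ 11.5 from D — Nash equilibrium.
(B, D): Firm 1 prefers A (4 > 1.5); Firm 2 prefers C (12 > 11.5) — not an equilibrium.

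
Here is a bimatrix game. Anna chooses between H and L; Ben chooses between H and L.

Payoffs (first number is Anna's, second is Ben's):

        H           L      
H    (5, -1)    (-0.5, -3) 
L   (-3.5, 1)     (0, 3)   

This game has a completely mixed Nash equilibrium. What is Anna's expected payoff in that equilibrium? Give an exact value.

First find y, the probability Ben plays H, from Anna's indifference between H and L: 5y − 0.5(1−y) = −3.5y, giving y = 1/18.
Since Anna is indifferent in equilibrium, Anna's expected payoff equals the payoff from either row against (1/18, 17/18). Using H: 5(1/18) − 0.5(17/18) = -7/36.

-7/36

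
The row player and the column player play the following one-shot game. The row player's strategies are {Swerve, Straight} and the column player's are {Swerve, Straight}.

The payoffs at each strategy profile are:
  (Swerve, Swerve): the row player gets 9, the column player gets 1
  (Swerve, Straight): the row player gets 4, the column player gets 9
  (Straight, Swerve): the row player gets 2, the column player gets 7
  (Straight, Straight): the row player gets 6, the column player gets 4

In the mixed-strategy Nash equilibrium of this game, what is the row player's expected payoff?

First find q, the probability the column player plays Swerve, from the row player's indifference between Swerve and Straight: 9q + 4(1−q) = 2q + 6(1−q), giving q = 2/9.
Since the row player is indifferent in equilibrium, the row player's expected payoff equals the payoff from either row against (2/9, 7/9). Using Swerve: 9(2/9) + 4(7/9) = 46/9.

46/9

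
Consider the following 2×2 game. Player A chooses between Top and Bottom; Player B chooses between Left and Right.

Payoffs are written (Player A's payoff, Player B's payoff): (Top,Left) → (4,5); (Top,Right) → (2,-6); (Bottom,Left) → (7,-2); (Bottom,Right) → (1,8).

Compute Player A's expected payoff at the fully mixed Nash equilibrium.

First find q, the probability Player B plays Left, from Player A's indifference between Top and Bottom: 4q + 2(1−q) = 7q + (1−q), giving q = 1/4.
Since Player A is indifferent in equilibrium, Player A's expected payoff equals the payoff from either row against (1/4, 3/4). Using Top: 4(1/4) + 2(3/4) = 5/2.

5/2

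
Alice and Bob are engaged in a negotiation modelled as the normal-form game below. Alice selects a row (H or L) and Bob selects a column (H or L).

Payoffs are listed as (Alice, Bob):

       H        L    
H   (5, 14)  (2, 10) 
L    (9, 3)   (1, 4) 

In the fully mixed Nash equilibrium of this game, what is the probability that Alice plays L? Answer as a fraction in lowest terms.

Let r be the probability that Alice plays H. In a completely mixed equilibrium, Bob must be indifferent between H and L.
Bob's expected payoff from H is 14r + 3(1−r); from L it is 10r + 4(1−r).
Setting these equal: 11r + 3 = 6r + 4, so r = 1/5.
Therefore Alice plays L with probability 1 − 1/5 = 4/5.

4/5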